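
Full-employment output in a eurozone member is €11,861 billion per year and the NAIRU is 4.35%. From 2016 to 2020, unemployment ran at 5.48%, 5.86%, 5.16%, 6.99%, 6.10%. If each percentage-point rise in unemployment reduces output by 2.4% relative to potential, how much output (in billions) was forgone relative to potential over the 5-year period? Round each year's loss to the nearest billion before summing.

Year 2016: gap = -2.4 × (5.48 - 4.35) = -2.712%, loss ≈ 11861 × 2.712/100 ≈ 322.
Year 2017: gap = -2.4 × (5.86 - 4.35) = -3.624%, loss ≈ 11861 × 3.624/100 ≈ 430.
Year 2018: gap = -2.4 × (5.16 - 4.35) = -1.944%, loss ≈ 11861 × 1.944/100 ≈ 231.
Year 2019: gap = -2.4 × (6.99 - 4.35) = -6.336%, loss ≈ 11861 × 6.336/100 ≈ 752.
Year 2020: gap = -2.4 × (6.1 - 4.35) = -4.2%, loss ≈ 11861 × 4.2/100 ≈ 498.
Total lost output = 322 + 430 + 231 + 752 + 498 = 2233 billion.

€2,233 billion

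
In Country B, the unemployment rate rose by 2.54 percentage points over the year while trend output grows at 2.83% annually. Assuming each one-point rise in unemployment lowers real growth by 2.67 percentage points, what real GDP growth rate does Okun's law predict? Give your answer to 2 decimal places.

Growth-rate Okun's law: g_Y = g_Y* - β × Δu.
g_Y = 2.83 - 2.67 × (2.54) = 2.83 - 6.7818 = -3.9518%, i.e. -3.95% to 2 d.p.

-3.95%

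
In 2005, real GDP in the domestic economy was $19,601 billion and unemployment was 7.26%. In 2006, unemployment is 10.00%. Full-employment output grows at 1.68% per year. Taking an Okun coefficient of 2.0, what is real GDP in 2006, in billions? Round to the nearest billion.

$18,856 billion

Δu = 10 - 7.26 = 2.74 points.
Okun's law (growth form): g_Y = g_Y* - β × Δu = 1.68 - 2.0 × (2.74) = 1.68 - 5.48 = -3.8%.
Real GDP in the next year = 19601 × (1 - 3.8/100) = 19601 × 0.962 ≈ 18856 billion.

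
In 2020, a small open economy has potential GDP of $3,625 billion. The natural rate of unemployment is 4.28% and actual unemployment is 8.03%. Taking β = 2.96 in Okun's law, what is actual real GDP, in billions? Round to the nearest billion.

$3,223 billion

Unemployment gap = 8.03 - 4.28 = 3.75 points, so the output gap is -2.96 × 3.75 = -11.1%.
Actual GDP = 3625 × (1 - 11.1/100) = 3625 × 0.889 ≈ 3223 billion.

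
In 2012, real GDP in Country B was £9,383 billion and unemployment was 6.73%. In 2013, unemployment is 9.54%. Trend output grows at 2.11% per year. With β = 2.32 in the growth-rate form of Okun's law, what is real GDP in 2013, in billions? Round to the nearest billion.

Δu = 9.54 - 6.73 = 2.81 points.
Okun's law (growth form): g_Y = g_Y* - β × Δu = 2.11 - 2.32 × (2.81) = 2.11 - 6.5192 = -4.4092%.
Real GDP in the next year = 9383 × (1 - 4.4092/100) = 9383 × 0.955908 ≈ 8969 billion.

£8,969 billion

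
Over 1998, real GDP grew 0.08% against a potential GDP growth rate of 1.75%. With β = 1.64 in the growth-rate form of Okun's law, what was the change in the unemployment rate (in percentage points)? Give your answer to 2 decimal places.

1.02 percentage points

Growth-rate Okun's law: g_Y = g_Y* - β × Δu, so Δu = (g_Y* - g_Y)/β.
Δu = (1.75 - 0.08)/1.64 = 1.67/1.64 = 1.02 percentage points.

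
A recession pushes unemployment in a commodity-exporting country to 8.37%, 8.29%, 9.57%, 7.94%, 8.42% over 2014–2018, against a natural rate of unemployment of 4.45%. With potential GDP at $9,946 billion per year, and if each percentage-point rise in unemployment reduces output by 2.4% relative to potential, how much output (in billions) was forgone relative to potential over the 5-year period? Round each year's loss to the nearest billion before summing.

Year 2014: gap = -2.4 × (8.37 - 4.45) = -9.408%, loss ≈ 9946 × 9.408/100 ≈ 936.
Year 2015: gap = -2.4 × (8.29 - 4.45) = -9.216%, loss ≈ 9946 × 9.216/100 ≈ 917.
Year 2016: gap = -2.4 × (9.57 - 4.45) = -12.288%, loss ≈ 9946 × 12.288/100 ≈ 1222.
Year 2017: gap = -2.4 × (7.94 - 4.45) = -8.376%, loss ≈ 9946 × 8.376/100 ≈ 833.
Year 2018: gap = -2.4 × (8.42 - 4.45) = -9.528%, loss ≈ 9946 × 9.528/100 ≈ 948.
Total lost output = 936 + 917 + 1222 + 833 + 948 = 4856 billion.

$4,856 billion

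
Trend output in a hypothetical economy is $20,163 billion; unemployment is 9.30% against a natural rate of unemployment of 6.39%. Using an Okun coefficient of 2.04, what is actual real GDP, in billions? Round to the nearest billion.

Unemployment gap = 9.3 - 6.39 = 2.91 points, so the output gap is -2.04 × 2.91 = -5.9364%.
Actual GDP = 20163 × (1 - 5.9364/100) = 20163 × 0.940636 ≈ 18966 billion.

$18,966 billion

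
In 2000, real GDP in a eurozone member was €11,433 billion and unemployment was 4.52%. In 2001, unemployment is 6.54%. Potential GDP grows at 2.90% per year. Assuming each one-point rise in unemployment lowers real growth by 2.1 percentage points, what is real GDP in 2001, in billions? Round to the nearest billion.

Δu = 6.54 - 4.52 = 2.02 points.
Okun's law (growth form): g_Y = g_Y* - β × Δu = 2.90 - 2.1 × (2.02) = 2.9 - 4.242 = -1.342%.
Real GDP in the next year = 11433 × (1 - 1.342/100) = 11433 × 0.98658 ≈ 11280 billion.

€11,280 billion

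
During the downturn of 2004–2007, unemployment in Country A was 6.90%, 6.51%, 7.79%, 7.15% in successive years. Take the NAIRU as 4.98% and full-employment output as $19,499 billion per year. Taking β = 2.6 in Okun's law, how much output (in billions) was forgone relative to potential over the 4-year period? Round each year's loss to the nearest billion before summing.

Year 2004: gap = -2.6 × (6.9 - 4.98) = -4.992%, loss ≈ 19499 × 4.992/100 ≈ 973.
Year 2005: gap = -2.6 × (6.51 - 4.98) = -3.978%, loss ≈ 19499 × 3.978/100 ≈ 776.
Year 2006: gap = -2.6 × (7.79 - 4.98) = -7.306%, loss ≈ 19499 × 7.306/100 ≈ 1425.
Year 2007: gap = -2.6 × (7.15 - 4.98) = -5.642%, loss ≈ 19499 × 5.642/100 ≈ 1100.
Total lost output = 973 + 776 + 1425 + 1100 = 4274 billion.

$4,274 billion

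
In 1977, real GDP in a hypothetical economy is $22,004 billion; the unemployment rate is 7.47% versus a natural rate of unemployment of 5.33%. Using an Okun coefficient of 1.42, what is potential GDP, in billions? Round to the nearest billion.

Unemployment gap = 7.47 - 5.33 = 2.14 points, so output gap = -1.42 × 2.14 = -3.0388%.
Since Y = Y* × (1 + gap/100), Y* = 22004/0.969612 ≈ 22694 billion.

$22,694 billion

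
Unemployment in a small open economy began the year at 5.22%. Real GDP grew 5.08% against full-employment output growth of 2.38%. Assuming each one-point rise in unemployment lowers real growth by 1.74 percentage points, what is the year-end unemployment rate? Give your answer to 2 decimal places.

Growth-rate Okun's law: g_Y = g_Y* - β × Δu, so Δu = (g_Y* - g_Y)/β.
Δu = (2.38 - 5.08)/1.74 = -2.7/1.74 = -1.55 percentage points.
Year-end unemployment = 5.22 - 1.55 = 3.67%.

3.67%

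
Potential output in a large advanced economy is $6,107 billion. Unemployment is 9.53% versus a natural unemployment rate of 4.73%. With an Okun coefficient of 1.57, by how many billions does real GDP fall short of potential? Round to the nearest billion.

Output gap = -1.57 × (9.53 - 4.73) = -1.57 × 4.8 = -7.536%.
Actual GDP ≈ 6107 × 0.92464 ≈ 5647 billion, so the shortfall is 6107 - 5647 = 460 billion.

$460 billion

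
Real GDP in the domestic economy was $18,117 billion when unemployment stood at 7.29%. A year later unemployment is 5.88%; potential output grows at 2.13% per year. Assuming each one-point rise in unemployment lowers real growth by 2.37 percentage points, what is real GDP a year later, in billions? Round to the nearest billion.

Δu = 5.88 - 7.29 = -1.41 points.
Okun's law (growth form): g_Y = g_Y* - β × Δu = 2.13 - 2.37 × (-1.41) = 2.13 + 3.3417 = 5.4717%.
Real GDP in the next year = 18117 × (1 + 5.4717/100) = 18117 × 1.054717 ≈ 19108 billion.

$19,108 billion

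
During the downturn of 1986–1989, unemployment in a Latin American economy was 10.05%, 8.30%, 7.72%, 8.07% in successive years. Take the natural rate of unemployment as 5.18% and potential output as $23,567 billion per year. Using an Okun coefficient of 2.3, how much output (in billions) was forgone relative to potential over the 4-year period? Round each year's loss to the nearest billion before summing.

Year 1986: gap = -2.3 × (10.05 - 5.18) = -11.201%, loss ≈ 23567 × 11.201/100 ≈ 2640.
Year 1987: gap = -2.3 × (8.3 - 5.18) = -7.176%, loss ≈ 23567 × 7.176/100 ≈ 1691.
Year 1988: gap = -2.3 × (7.72 - 5.18) = -5.842%, loss ≈ 23567 × 5.842/100 ≈ 1377.
Year 1989: gap = -2.3 × (8.07 - 5.18) = -6.647%, loss ≈ 23567 × 6.647/100 ≈ 1566.
Total lost output = 2640 + 1691 + 1377 + 1566 = 7274 billion.

$7,274 billion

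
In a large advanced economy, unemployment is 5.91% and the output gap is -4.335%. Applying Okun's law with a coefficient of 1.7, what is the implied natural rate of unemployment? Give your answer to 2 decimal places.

3.36%

From Okun's law, u - u* = -(output gap)/β = -(-4.335)/1.7 = 2.55 points.
So u* = 5.91 - 2.55 = 3.36%.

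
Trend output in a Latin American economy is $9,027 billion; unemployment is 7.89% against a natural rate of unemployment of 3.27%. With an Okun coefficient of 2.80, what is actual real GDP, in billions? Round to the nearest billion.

$7,859 billion

Unemployment gap = 7.89 - 3.27 = 4.62 points, so the output gap is -2.8 × 4.62 = -12.936%.
Actual GDP = 9027 × (1 - 12.936/100) = 9027 × 0.87064 ≈ 7859 billion.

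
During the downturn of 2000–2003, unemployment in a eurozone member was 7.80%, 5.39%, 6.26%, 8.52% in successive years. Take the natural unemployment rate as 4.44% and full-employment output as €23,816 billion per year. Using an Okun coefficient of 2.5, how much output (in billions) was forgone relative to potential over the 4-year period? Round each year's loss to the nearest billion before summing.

€6,080 billion

Year 2000: gap = -2.5 × (7.8 - 4.44) = -8.4%, loss ≈ 23816 × 8.4/100 ≈ 2001.
Year 2001: gap = -2.5 × (5.39 - 4.44) = -2.375%, loss ≈ 23816 × 2.375/100 ≈ 566.
Year 2002: gap = -2.5 × (6.26 - 4.44) = -4.55%, loss ≈ 23816 × 4.55/100 ≈ 1084.
Year 2003: gap = -2.5 × (8.52 - 4.44) = -10.2%, loss ≈ 23816 × 10.2/100 ≈ 2429.
Total lost output = 2001 + 566 + 1084 + 2429 = 6080 billion.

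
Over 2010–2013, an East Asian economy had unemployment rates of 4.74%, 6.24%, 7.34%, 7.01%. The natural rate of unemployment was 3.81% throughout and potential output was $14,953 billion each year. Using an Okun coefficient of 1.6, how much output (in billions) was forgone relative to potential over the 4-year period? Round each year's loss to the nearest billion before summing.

$2,415 billion

Year 2010: gap = -1.6 × (4.74 - 3.81) = -1.488%, loss ≈ 14953 × 1.488/100 ≈ 223.
Year 2011: gap = -1.6 × (6.24 - 3.81) = -3.888%, loss ≈ 14953 × 3.888/100 ≈ 581.
Year 2012: gap = -1.6 × (7.34 - 3.81) = -5.648%, loss ≈ 14953 × 5.648/100 ≈ 845.
Year 2013: gap = -1.6 × (7.01 - 3.81) = -5.12%, loss ≈ 14953 × 5.12/100 ≈ 766.
Total lost output = 223 + 581 + 845 + 766 = 2415 billion.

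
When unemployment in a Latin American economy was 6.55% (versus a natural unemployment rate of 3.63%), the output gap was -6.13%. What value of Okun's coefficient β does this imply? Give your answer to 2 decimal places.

β ≈ 2.10

Okun's law: output gap = -β × (u - u*).
-6.13 = -β × (6.55 - 3.63) = -β × 2.92, so β = 6.13/2.92 = 2.10.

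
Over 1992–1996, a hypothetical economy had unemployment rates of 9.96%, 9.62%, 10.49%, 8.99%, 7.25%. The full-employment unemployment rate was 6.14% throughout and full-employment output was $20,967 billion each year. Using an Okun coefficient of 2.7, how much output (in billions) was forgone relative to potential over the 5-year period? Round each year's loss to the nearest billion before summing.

Year 1992: gap = -2.7 × (9.96 - 6.14) = -10.314%, loss ≈ 20967 × 10.314/100 ≈ 2163.
Year 1993: gap = -2.7 × (9.62 - 6.14) = -9.396%, loss ≈ 20967 × 9.396/100 ≈ 1970.
Year 1994: gap = -2.7 × (10.49 - 6.14) = -11.745%, loss ≈ 20967 × 11.745/100 ≈ 2463.
Year 1995: gap = -2.7 × (8.99 - 6.14) = -7.695%, loss ≈ 20967 × 7.695/100 ≈ 1613.
Year 1996: gap = -2.7 × (7.25 - 6.14) = -2.997%, loss ≈ 20967 × 2.997/100 ≈ 628.
Total lost output = 2163 + 1970 + 2463 + 1613 + 628 = 8837 billion.

$8,837 billion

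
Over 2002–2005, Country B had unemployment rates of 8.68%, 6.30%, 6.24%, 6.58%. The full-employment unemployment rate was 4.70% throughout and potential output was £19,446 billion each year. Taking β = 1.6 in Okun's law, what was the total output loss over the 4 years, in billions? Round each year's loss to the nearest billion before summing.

Year 2002: gap = -1.6 × (8.68 - 4.7) = -6.368%, loss ≈ 19446 × 6.368/100 ≈ 1238.
Year 2003: gap = -1.6 × (6.3 - 4.7) = -2.56%, loss ≈ 19446 × 2.56/100 ≈ 498.
Year 2004: gap = -1.6 × (6.24 - 4.7) = -2.464%, loss ≈ 19446 × 2.464/100 ≈ 479.
Year 2005: gap = -1.6 × (6.58 - 4.7) = -3.008%, loss ≈ 19446 × 3.008/100 ≈ 585.
Total lost output = 1238 + 498 + 479 + 585 = 2800 billion.

£2,800 billion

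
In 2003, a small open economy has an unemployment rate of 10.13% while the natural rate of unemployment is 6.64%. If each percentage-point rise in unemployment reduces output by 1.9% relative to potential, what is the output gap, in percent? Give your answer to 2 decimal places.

The unemployment gap is 10.13 - 6.64 = 3.49 percentage points.
Okun's law gives an output gap of -1.9 × 3.49 = -6.631%, i.e. 6.63% below potential.

-6.63%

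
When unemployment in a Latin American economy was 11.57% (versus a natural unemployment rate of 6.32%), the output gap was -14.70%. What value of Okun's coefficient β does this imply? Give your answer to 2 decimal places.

β ≈ 2.80

Okun's law: output gap = -β × (u - u*).
-14.70 = -β × (11.57 - 6.32) = -β × 5.25, so β = 14.7/5.25 = 2.80.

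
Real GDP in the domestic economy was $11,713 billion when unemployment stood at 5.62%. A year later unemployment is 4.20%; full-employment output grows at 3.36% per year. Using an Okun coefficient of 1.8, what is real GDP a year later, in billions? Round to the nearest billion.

$12,406 billion

Δu = 4.2 - 5.62 = -1.42 points.
Okun's law (growth form): g_Y = g_Y* - β × Δu = 3.36 - 1.8 × (-1.42) = 3.36 + 2.556 = 5.916%.
Real GDP in the next year = 11713 × (1 + 5.916/100) = 11713 × 1.05916 ≈ 12406 billion.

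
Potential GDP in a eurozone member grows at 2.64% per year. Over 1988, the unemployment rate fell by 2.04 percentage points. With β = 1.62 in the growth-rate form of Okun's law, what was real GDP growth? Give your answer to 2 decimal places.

5.94%

Growth-rate Okun's law: g_Y = g_Y* - β × Δu.
g_Y = 2.64 - 1.62 × (-2.04) = 2.64 + 3.3048 = 5.9448%, i.e. 5.94% to 2 d.p.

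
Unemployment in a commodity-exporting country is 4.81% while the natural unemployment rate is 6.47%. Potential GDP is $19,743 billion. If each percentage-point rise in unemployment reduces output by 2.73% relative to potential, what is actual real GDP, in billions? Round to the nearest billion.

$20,638 billion

Unemployment gap = 4.81 - 6.47 = -1.66 points, so the output gap is -2.73 × (-1.66) = 4.5318%.
Actual GDP = 19743 × (1 + 4.5318/100) = 19743 × 1.045318 ≈ 20638 billion.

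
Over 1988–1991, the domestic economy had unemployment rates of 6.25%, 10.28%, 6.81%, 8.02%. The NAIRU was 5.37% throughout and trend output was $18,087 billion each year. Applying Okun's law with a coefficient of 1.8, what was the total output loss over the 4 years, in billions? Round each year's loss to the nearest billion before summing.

$3,217 billion

Year 1988: gap = -1.8 × (6.25 - 5.37) = -1.584%, loss ≈ 18087 × 1.584/100 ≈ 286.
Year 1989: gap = -1.8 × (10.28 - 5.37) = -8.838%, loss ≈ 18087 × 8.838/100 ≈ 1599.
Year 1990: gap = -1.8 × (6.81 - 5.37) = -2.592%, loss ≈ 18087 × 2.592/100 ≈ 469.
Year 1991: gap = -1.8 × (8.02 - 5.37) = -4.77%, loss ≈ 18087 × 4.77/100 ≈ 863.
Total lost output = 286 + 1599 + 469 + 863 = 3217 billion.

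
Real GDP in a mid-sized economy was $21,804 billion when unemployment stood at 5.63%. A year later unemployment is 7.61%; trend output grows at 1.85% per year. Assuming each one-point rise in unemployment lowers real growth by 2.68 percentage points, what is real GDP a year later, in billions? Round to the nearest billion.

$21,050 billion

Δu = 7.61 - 5.63 = 1.98 points.
Okun's law (growth form): g_Y = g_Y* - β × Δu = 1.85 - 2.68 × (1.98) = 1.85 - 5.3064 = -3.4564%.
Real GDP in the next year = 21804 × (1 - 3.4564/100) = 21804 × 0.965436 ≈ 21050 billion.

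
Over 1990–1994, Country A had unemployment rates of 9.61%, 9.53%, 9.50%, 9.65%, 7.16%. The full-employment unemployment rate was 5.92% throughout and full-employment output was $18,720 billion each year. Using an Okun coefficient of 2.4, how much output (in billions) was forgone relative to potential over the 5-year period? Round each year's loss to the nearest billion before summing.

Year 1990: gap = -2.4 × (9.61 - 5.92) = -8.856%, loss ≈ 18720 × 8.856/100 ≈ 1658.
Year 1991: gap = -2.4 × (9.53 - 5.92) = -8.664%, loss ≈ 18720 × 8.664/100 ≈ 1622.
Year 1992: gap = -2.4 × (9.5 - 5.92) = -8.592%, loss ≈ 18720 × 8.592/100 ≈ 1608.
Year 1993: gap = -2.4 × (9.65 - 5.92) = -8.952%, loss ≈ 18720 × 8.952/100 ≈ 1676.
Year 1994: gap = -2.4 × (7.16 - 5.92) = -2.976%, loss ≈ 18720 × 2.976/100 ≈ 557.
Total lost output = 1658 + 1622 + 1608 + 1676 + 557 = 7121 billion.

$7,121 billion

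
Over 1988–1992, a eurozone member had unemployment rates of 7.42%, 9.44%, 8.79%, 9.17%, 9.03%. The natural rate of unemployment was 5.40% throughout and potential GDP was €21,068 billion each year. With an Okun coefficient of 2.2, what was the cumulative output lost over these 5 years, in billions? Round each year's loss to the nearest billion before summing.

Year 1988: gap = -2.2 × (7.42 - 5.4) = -4.444%, loss ≈ 21068 × 4.444/100 ≈ 936.
Year 1989: gap = -2.2 × (9.44 - 5.4) = -8.888%, loss ≈ 21068 × 8.888/100 ≈ 1873.
Year 1990: gap = -2.2 × (8.79 - 5.4) = -7.458%, loss ≈ 21068 × 7.458/100 ≈ 1571.
Year 1991: gap = -2.2 × (9.17 - 5.4) = -8.294%, loss ≈ 21068 × 8.294/100 ≈ 1747.
Year 1992: gap = -2.2 × (9.03 - 5.4) = -7.986%, loss ≈ 21068 × 7.986/100 ≈ 1682.
Total lost output = 936 + 1873 + 1571 + 1747 + 1682 = 7809 billion.

€7,809 billion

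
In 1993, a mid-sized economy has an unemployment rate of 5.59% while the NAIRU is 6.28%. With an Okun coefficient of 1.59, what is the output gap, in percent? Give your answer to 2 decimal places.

1.10%

The unemployment gap is 5.59 - 6.28 = -0.69 percentage points.
Okun's law gives an output gap of -1.59 × (-0.69) = 1.0971%, i.e. 1.10% above potential.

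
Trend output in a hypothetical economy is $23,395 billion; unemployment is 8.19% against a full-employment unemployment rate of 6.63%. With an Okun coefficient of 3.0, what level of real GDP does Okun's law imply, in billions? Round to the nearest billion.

Unemployment gap = 8.19 - 6.63 = 1.56 points, so the output gap is -3 × 1.56 = -4.68%.
Actual GDP = 23395 × (1 - 4.68/100) = 23395 × 0.9532 ≈ 22300 billion.

$22,300 billion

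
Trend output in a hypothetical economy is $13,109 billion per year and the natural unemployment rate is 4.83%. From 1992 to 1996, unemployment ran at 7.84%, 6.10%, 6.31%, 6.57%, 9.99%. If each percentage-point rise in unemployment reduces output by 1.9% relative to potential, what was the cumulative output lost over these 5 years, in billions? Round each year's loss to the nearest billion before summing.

$3,153 billion

Year 1992: gap = -1.9 × (7.84 - 4.83) = -5.719%, loss ≈ 13109 × 5.719/100 ≈ 750.
Year 1993: gap = -1.9 × (6.1 - 4.83) = -2.413%, loss ≈ 13109 × 2.413/100 ≈ 316.
Year 1994: gap = -1.9 × (6.31 - 4.83) = -2.812%, loss ≈ 13109 × 2.812/100 ≈ 369.
Year 1995: gap = -1.9 × (6.57 - 4.83) = -3.306%, loss ≈ 13109 × 3.306/100 ≈ 433.
Year 1996: gap = -1.9 × (9.99 - 4.83) = -9.804%, loss ≈ 13109 × 9.804/100 ≈ 1285.
Total lost output = 750 + 316 + 369 + 433 + 1285 = 3153 billion.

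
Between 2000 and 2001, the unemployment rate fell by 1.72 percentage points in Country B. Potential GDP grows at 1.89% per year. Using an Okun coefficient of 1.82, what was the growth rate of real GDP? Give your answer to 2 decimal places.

5.02%

Growth-rate Okun's law: g_Y = g_Y* - β × Δu.
g_Y = 1.89 - 1.82 × (-1.72) = 1.89 + 3.1304 = 5.0204%, i.e. 5.02% to 2 d.p.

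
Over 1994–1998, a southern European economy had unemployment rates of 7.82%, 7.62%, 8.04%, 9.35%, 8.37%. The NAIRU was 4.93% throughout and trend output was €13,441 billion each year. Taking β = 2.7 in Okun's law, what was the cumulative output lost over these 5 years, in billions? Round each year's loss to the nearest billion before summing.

Year 1994: gap = -2.7 × (7.82 - 4.93) = -7.803%, loss ≈ 13441 × 7.803/100 ≈ 1049.
Year 1995: gap = -2.7 × (7.62 - 4.93) = -7.263%, loss ≈ 13441 × 7.263/100 ≈ 976.
Year 1996: gap = -2.7 × (8.04 - 4.93) = -8.397%, loss ≈ 13441 × 8.397/100 ≈ 1129.
Year 1997: gap = -2.7 × (9.35 - 4.93) = -11.934%, loss ≈ 13441 × 11.934/100 ≈ 1604.
Year 1998: gap = -2.7 × (8.37 - 4.93) = -9.288%, loss ≈ 13441 × 9.288/100 ≈ 1248.
Total lost output = 1049 + 976 + 1129 + 1604 + 1248 = 6006 billion.

€6,006 billion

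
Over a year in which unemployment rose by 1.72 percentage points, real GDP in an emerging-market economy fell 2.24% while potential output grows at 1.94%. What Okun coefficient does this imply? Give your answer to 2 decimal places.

β ≈ 2.43

Growth form: g_Y = g_Y* - β × Δu, so β = (g_Y* - g_Y)/Δu.
β = (1.94 + 2.24)/1.72 = 4.18/1.72 = 2.43.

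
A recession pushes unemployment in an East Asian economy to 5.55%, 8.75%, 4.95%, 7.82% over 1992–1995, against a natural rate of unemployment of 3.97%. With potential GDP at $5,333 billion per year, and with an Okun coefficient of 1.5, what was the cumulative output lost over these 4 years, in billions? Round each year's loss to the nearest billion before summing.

Year 1992: gap = -1.5 × (5.55 - 3.97) = -2.37%, loss ≈ 5333 × 2.37/100 ≈ 126.
Year 1993: gap = -1.5 × (8.75 - 3.97) = -7.17%, loss ≈ 5333 × 7.17/100 ≈ 382.
Year 1994: gap = -1.5 × (4.95 - 3.97) = -1.47%, loss ≈ 5333 × 1.47/100 ≈ 78.
Year 1995: gap = -1.5 × (7.82 - 3.97) = -5.775%, loss ≈ 5333 × 5.775/100 ≈ 308.
Total lost output = 126 + 382 + 78 + 308 = 894 billion.

$894 billion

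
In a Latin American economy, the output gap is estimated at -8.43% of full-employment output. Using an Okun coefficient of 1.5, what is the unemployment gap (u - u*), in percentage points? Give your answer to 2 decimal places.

5.62 percentage points

Okun's law: output gap = -β × (u - u*), so u - u* = -(output gap)/β.
u - u* = -(-8.43)/1.5 = 5.62 percentage points.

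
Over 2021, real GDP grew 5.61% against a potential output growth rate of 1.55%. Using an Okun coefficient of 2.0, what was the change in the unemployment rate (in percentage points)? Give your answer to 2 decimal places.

-2.03 percentage points

Growth-rate Okun's law: g_Y = g_Y* - β × Δu, so Δu = (g_Y* - g_Y)/β.
Δu = (1.55 - 5.61)/2.0 = -4.06/2.0 = -2.03 percentage points.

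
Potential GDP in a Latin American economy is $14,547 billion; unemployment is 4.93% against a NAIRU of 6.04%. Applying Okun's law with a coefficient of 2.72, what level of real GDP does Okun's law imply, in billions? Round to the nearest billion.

$14,986 billion

Unemployment gap = 4.93 - 6.04 = -1.11 points, so the output gap is -2.72 × (-1.11) = 3.0192%.
Actual GDP = 14547 × (1 + 3.0192/100) = 14547 × 1.030192 ≈ 14986 billion.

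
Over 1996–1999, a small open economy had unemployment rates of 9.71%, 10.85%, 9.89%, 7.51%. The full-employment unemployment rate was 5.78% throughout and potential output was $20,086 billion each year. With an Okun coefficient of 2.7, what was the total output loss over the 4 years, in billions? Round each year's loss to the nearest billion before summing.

Year 1996: gap = -2.7 × (9.71 - 5.78) = -10.611%, loss ≈ 20086 × 10.611/100 ≈ 2131.
Year 1997: gap = -2.7 × (10.85 - 5.78) = -13.689%, loss ≈ 20086 × 13.689/100 ≈ 2750.
Year 1998: gap = -2.7 × (9.89 - 5.78) = -11.097%, loss ≈ 20086 × 11.097/100 ≈ 2229.
Year 1999: gap = -2.7 × (7.51 - 5.78) = -4.671%, loss ≈ 20086 × 4.671/100 ≈ 938.
Total lost output = 2131 + 2750 + 2229 + 938 = 8048 billion.

$8,048 billion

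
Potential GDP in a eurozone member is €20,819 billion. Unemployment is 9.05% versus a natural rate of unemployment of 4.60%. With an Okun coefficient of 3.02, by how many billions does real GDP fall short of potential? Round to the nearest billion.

€2,798 billion

Output gap = -3.02 × (9.05 - 4.6) = -3.02 × 4.45 = -13.439%.
Actual GDP ≈ 20819 × 0.86561 ≈ 18021 billion, so the shortfall is 20819 - 18021 = 2798 billion.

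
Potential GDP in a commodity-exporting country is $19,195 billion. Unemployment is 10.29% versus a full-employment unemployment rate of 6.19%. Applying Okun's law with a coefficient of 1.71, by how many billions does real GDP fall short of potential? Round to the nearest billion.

Output gap = -1.71 × (10.29 - 6.19) = -1.71 × 4.1 = -7.011%.
Actual GDP ≈ 19195 × 0.92989 ≈ 17849 billion, so the shortfall is 19195 - 17849 = 1346 billion.

$1,346 billion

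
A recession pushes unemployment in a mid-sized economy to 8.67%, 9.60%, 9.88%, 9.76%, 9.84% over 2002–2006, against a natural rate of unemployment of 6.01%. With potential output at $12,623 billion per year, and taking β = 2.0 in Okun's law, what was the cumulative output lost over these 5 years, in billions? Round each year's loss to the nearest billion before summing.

Year 2002: gap = -2.0 × (8.67 - 6.01) = -5.32%, loss ≈ 12623 × 5.32/100 ≈ 672.
Year 2003: gap = -2.0 × (9.6 - 6.01) = -7.18%, loss ≈ 12623 × 7.18/100 ≈ 906.
Year 2004: gap = -2.0 × (9.88 - 6.01) = -7.74%, loss ≈ 12623 × 7.74/100 ≈ 977.
Year 2005: gap = -2.0 × (9.76 - 6.01) = -7.5%, loss ≈ 12623 × 7.5/100 ≈ 947.
Year 2006: gap = -2.0 × (9.84 - 6.01) = -7.66%, loss ≈ 12623 × 7.66/100 ≈ 967.
Total lost output = 672 + 906 + 977 + 947 + 967 = 4469 billion.

$4,469 billion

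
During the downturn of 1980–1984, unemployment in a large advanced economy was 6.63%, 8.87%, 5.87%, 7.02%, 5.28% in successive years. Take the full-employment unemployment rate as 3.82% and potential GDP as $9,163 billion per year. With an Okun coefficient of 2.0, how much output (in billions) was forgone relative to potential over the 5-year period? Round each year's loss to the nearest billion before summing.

$2,670 billion

Year 1980: gap = -2.0 × (6.63 - 3.82) = -5.62%, loss ≈ 9163 × 5.62/100 ≈ 515.
Year 1981: gap = -2.0 × (8.87 - 3.82) = -10.1%, loss ≈ 9163 × 10.1/100 ≈ 925.
Year 1982: gap = -2.0 × (5.87 - 3.82) = -4.1%, loss ≈ 9163 × 4.1/100 ≈ 376.
Year 1983: gap = -2.0 × (7.02 - 3.82) = -6.4%, loss ≈ 9163 × 6.4/100 ≈ 586.
Year 1984: gap = -2.0 × (5.28 - 3.82) = -2.92%, loss ≈ 9163 × 2.92/100 ≈ 268.
Total lost output = 515 + 925 + 376 + 586 + 268 = 2670 billion.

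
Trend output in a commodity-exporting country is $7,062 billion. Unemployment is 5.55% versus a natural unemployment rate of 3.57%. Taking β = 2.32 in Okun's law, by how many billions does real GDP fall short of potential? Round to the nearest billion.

Output gap = -2.32 × (5.55 - 3.57) = -2.32 × 1.98 = -4.5936%.
Actual GDP ≈ 7062 × 0.954064 ≈ 6738 billion, so the shortfall is 7062 - 6738 = 324 billion.

$324 billion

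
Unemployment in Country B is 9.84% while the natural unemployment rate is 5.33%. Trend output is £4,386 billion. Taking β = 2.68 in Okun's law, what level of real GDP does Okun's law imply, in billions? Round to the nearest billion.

£3,856 billion

Unemployment gap = 9.84 - 5.33 = 4.51 points, so the output gap is -2.68 × 4.51 = -12.0868%.
Actual GDP = 4386 × (1 - 12.0868/100) = 4386 × 0.879132 ≈ 3856 billion.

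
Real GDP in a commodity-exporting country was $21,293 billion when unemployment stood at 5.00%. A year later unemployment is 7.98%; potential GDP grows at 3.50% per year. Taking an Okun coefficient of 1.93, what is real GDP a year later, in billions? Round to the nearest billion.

Δu = 7.98 - 5 = 2.98 points.
Okun's law (growth form): g_Y = g_Y* - β × Δu = 3.50 - 1.93 × (2.98) = 3.5 - 5.7514 = -2.2514%.
Real GDP in the next year = 21293 × (1 - 2.2514/100) = 21293 × 0.977486 ≈ 20814 billion.

$20,814 billion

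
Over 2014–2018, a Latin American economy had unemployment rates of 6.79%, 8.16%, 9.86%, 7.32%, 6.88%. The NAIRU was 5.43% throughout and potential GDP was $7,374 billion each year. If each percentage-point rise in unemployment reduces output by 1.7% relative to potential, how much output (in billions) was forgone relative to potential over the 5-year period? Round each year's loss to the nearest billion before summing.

Year 2014: gap = -1.7 × (6.79 - 5.43) = -2.312%, loss ≈ 7374 × 2.312/100 ≈ 170.
Year 2015: gap = -1.7 × (8.16 - 5.43) = -4.641%, loss ≈ 7374 × 4.641/100 ≈ 342.
Year 2016: gap = -1.7 × (9.86 - 5.43) = -7.531%, loss ≈ 7374 × 7.531/100 ≈ 555.
Year 2017: gap = -1.7 × (7.32 - 5.43) = -3.213%, loss ≈ 7374 × 3.213/100 ≈ 237.
Year 2018: gap = -1.7 × (6.88 - 5.43) = -2.465%, loss ≈ 7374 × 2.465/100 ≈ 182.
Total lost output = 170 + 342 + 555 + 237 + 182 = 1486 billion.

$1,486 billion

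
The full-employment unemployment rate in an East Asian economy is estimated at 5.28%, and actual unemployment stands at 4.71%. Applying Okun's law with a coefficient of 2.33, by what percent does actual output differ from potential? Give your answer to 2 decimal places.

1.33%

The unemployment gap is 4.71 - 5.28 = -0.57 percentage points.
Okun's law gives an output gap of -2.33 × (-0.57) = 1.3281%, i.e. 1.33% above potential.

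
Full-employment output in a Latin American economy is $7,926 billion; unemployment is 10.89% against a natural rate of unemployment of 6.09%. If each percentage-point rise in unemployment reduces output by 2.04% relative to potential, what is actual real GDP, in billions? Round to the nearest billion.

Unemployment gap = 10.89 - 6.09 = 4.8 points, so the output gap is -2.04 × 4.8 = -9.792%.
Actual GDP = 7926 × (1 - 9.792/100) = 7926 × 0.90208 ≈ 7150 billion.

$7,150 billion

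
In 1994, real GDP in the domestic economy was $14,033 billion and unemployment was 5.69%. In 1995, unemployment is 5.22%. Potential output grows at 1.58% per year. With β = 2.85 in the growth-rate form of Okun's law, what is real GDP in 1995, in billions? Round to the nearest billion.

$14,443 billion

Δu = 5.22 - 5.69 = -0.47 points.
Okun's law (growth form): g_Y = g_Y* - β × Δu = 1.58 - 2.85 × (-0.47) = 1.58 + 1.3395 = 2.9195%.
Real GDP in the next year = 14033 × (1 + 2.9195/100) = 14033 × 1.029195 ≈ 14443 billion.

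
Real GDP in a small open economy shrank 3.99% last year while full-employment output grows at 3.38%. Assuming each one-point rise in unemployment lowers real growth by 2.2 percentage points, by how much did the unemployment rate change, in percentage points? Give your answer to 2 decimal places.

Growth-rate Okun's law: g_Y = g_Y* - β × Δu, so Δu = (g_Y* - g_Y)/β.
Δu = (3.38 + 3.99)/2.2 = 7.37/2.2 = 3.35 percentage points.

3.35 percentage points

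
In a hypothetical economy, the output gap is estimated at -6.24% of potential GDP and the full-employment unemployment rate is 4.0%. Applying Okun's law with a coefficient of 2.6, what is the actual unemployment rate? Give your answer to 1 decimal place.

6.4%

From Okun's law, u - u* = -(output gap)/β = -(-6.24)/2.6 = 2.4 points.
So u = 4 + 2.4 = 6.4%.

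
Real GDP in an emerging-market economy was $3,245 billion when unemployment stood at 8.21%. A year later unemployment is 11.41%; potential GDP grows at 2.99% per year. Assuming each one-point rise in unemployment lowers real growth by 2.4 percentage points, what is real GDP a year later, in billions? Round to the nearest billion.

Δu = 11.41 - 8.21 = 3.2 points.
Okun's law (growth form): g_Y = g_Y* - β × Δu = 2.99 - 2.4 × (3.20) = 2.99 - 7.68 = -4.69%.
Real GDP in the next year = 3245 × (1 - 4.69/100) = 3245 × 0.9531 ≈ 3093 billion.

$3,093 billion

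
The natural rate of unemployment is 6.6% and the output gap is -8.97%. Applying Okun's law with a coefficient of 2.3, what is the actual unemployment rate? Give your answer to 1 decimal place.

10.5%

From Okun's law, u - u* = -(output gap)/β = -(-8.97)/2.3 = 3.9 points.
So u = 6.6 + 3.9 = 10.5%.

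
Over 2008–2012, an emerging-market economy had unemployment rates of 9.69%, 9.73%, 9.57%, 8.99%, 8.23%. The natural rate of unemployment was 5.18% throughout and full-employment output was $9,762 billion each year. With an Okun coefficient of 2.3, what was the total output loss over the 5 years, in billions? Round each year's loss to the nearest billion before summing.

$4,561 billion

Year 2008: gap = -2.3 × (9.69 - 5.18) = -10.373%, loss ≈ 9762 × 10.373/100 ≈ 1013.
Year 2009: gap = -2.3 × (9.73 - 5.18) = -10.465%, loss ≈ 9762 × 10.465/100 ≈ 1022.
Year 2010: gap = -2.3 × (9.57 - 5.18) = -10.097%, loss ≈ 9762 × 10.097/100 ≈ 986.
Year 2011: gap = -2.3 × (8.99 - 5.18) = -8.763%, loss ≈ 9762 × 8.763/100 ≈ 855.
Year 2012: gap = -2.3 × (8.23 - 5.18) = -7.015%, loss ≈ 9762 × 7.015/100 ≈ 685.
Total lost output = 1013 + 1022 + 986 + 855 + 685 = 4561 billion.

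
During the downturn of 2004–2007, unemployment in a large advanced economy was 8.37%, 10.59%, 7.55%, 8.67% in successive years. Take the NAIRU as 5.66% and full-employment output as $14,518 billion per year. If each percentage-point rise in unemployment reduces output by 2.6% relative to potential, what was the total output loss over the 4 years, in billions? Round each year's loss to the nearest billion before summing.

Year 2004: gap = -2.6 × (8.37 - 5.66) = -7.046%, loss ≈ 14518 × 7.046/100 ≈ 1023.
Year 2005: gap = -2.6 × (10.59 - 5.66) = -12.818%, loss ≈ 14518 × 12.818/100 ≈ 1861.
Year 2006: gap = -2.6 × (7.55 - 5.66) = -4.914%, loss ≈ 14518 × 4.914/100 ≈ 713.
Year 2007: gap = -2.6 × (8.67 - 5.66) = -7.826%, loss ≈ 14518 × 7.826/100 ≈ 1136.
Total lost output = 1023 + 1861 + 713 + 1136 = 4733 billion.

$4,733 billion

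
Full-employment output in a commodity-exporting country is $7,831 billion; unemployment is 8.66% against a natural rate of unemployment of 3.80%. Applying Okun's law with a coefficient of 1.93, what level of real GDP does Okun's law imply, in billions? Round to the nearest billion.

$7,096 billion

Unemployment gap = 8.66 - 3.8 = 4.86 points, so the output gap is -1.93 × 4.86 = -9.3798%.
Actual GDP = 7831 × (1 - 9.3798/100) = 7831 × 0.906202 ≈ 7096 billion.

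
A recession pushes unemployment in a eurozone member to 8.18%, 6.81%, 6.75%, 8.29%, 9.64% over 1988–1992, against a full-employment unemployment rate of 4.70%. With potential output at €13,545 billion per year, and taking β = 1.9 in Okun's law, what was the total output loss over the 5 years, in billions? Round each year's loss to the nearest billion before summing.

Year 1988: gap = -1.9 × (8.18 - 4.7) = -6.612%, loss ≈ 13545 × 6.612/100 ≈ 896.
Year 1989: gap = -1.9 × (6.81 - 4.7) = -4.009%, loss ≈ 13545 × 4.009/100 ≈ 543.
Year 1990: gap = -1.9 × (6.75 - 4.7) = -3.895%, loss ≈ 13545 × 3.895/100 ≈ 528.
Year 1991: gap = -1.9 × (8.29 - 4.7) = -6.821%, loss ≈ 13545 × 6.821/100 ≈ 924.
Year 1992: gap = -1.9 × (9.64 - 4.7) = -9.386%, loss ≈ 13545 × 9.386/100 ≈ 1271.
Total lost output = 896 + 543 + 528 + 924 + 1271 = 4162 billion.

€4,162 billion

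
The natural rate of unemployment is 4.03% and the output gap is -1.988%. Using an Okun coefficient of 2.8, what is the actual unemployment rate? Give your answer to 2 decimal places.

From Okun's law, u - u* = -(output gap)/β = -(-1.988)/2.8 = 0.71 points.
So u = 4.03 + 0.71 = 4.74%.

4.74%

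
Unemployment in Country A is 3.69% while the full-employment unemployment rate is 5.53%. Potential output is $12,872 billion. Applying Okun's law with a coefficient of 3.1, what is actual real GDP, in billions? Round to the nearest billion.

Unemployment gap = 3.69 - 5.53 = -1.84 points, so the output gap is -3.1 × (-1.84) = 5.704%.
Actual GDP = 12872 × (1 + 5.704/100) = 12872 × 1.05704 ≈ 13606 billion.

$13,606 billion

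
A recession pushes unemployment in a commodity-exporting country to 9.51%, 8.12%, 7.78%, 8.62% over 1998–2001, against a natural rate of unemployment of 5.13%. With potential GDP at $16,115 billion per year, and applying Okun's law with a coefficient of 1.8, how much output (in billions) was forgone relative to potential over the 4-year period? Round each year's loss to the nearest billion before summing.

$3,919 billion

Year 1998: gap = -1.8 × (9.51 - 5.13) = -7.884%, loss ≈ 16115 × 7.884/100 ≈ 1271.
Year 1999: gap = -1.8 × (8.12 - 5.13) = -5.382%, loss ≈ 16115 × 5.382/100 ≈ 867.
Year 2000: gap = -1.8 × (7.78 - 5.13) = -4.77%, loss ≈ 16115 × 4.77/100 ≈ 769.
Year 2001: gap = -1.8 × (8.62 - 5.13) = -6.282%, loss ≈ 16115 × 6.282/100 ≈ 1012.
Total lost output = 1271 + 867 + 769 + 1012 = 3919 billion.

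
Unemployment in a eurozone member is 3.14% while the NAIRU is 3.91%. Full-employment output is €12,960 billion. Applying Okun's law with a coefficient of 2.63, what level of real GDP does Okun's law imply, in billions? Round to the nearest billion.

Unemployment gap = 3.14 - 3.91 = -0.77 points, so the output gap is -2.63 × (-0.77) = 2.0251%.
Actual GDP = 12960 × (1 + 2.0251/100) = 12960 × 1.020251 ≈ 13222 billion.

€13,222 billion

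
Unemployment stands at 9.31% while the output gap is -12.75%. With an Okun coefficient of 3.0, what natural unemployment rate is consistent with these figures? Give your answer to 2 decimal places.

From Okun's law, u - u* = -(output gap)/β = -(-12.75)/3.0 = 4.25 points.
So u* = 9.31 - 4.25 = 5.06%.

5.06%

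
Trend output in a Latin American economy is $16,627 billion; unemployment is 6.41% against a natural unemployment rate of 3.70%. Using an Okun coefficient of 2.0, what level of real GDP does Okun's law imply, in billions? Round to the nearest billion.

Unemployment gap = 6.41 - 3.7 = 2.71 points, so the output gap is -2 × 2.71 = -5.42%.
Actual GDP = 16627 × (1 - 5.42/100) = 16627 × 0.9458 ≈ 15726 billion.

$15,726 billion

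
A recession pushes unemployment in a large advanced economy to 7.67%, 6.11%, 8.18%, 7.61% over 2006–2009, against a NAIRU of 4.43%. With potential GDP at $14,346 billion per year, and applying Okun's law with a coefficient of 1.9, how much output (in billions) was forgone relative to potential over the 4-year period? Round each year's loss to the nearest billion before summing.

Year 2006: gap = -1.9 × (7.67 - 4.43) = -6.156%, loss ≈ 14346 × 6.156/100 ≈ 883.
Year 2007: gap = -1.9 × (6.11 - 4.43) = -3.192%, loss ≈ 14346 × 3.192/100 ≈ 458.
Year 2008: gap = -1.9 × (8.18 - 4.43) = -7.125%, loss ≈ 14346 × 7.125/100 ≈ 1022.
Year 2009: gap = -1.9 × (7.61 - 4.43) = -6.042%, loss ≈ 14346 × 6.042/100 ≈ 867.
Total lost output = 883 + 458 + 1022 + 867 = 3230 billion.

$3,230 billion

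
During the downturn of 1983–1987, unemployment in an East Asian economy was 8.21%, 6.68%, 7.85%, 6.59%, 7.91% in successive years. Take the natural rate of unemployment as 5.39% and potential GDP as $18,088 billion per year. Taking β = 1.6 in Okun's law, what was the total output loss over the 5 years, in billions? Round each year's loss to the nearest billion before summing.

$2,977 billion

Year 1983: gap = -1.6 × (8.21 - 5.39) = -4.512%, loss ≈ 18088 × 4.512/100 ≈ 816.
Year 1984: gap = -1.6 × (6.68 - 5.39) = -2.064%, loss ≈ 18088 × 2.064/100 ≈ 373.
Year 1985: gap = -1.6 × (7.85 - 5.39) = -3.936%, loss ≈ 18088 × 3.936/100 ≈ 712.
Year 1986: gap = -1.6 × (6.59 - 5.39) = -1.92%, loss ≈ 18088 × 1.92/100 ≈ 347.
Year 1987: gap = -1.6 × (7.91 - 5.39) = -4.032%, loss ≈ 18088 × 4.032/100 ≈ 729.
Total lost output = 816 + 373 + 712 + 347 + 729 = 2977 billion.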